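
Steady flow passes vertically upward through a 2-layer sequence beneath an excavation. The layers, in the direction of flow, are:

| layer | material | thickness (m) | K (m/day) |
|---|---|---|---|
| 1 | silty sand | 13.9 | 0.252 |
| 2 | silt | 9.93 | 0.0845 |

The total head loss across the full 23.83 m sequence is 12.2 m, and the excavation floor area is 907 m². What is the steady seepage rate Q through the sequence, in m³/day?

Flow is perpendicular to layering, so the layers act in series and the equivalent K is the thickness-weighted harmonic mean.
Total thickness L = 13.9 + 9.93 = 23.83 m.
Σ(b_i/K_i) = 13.9/0.252 + 9.93/0.0845 = 172.7 d.
K_eq = L / Σ(b_i/K_i) = 23.83 / 172.7 = 0.1380 m/day.
Q = K_eq · A · (Δh/L) = 0.1380 × 907 × (12.2/23.83) = 64.08 m³/day.

64.1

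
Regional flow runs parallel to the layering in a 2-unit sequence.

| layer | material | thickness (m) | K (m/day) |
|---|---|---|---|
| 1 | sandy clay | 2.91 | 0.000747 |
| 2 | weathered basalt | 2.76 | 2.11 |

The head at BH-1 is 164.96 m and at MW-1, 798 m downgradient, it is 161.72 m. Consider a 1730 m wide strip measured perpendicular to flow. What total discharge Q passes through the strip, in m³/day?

40.9

Flow is parallel to layering, so each bed carries its own Darcy discharge and the transmissivities add.
Σ(K_i·b_i) = 0.000747×2.91 + 2.11×2.76 = 5.826 m²/day.
Hydraulic gradient i = (164.96 − 161.72) / 798 = 3.24 / 798 = 0.004060.
Q = Σ(K_i·b_i) · W · i = 5.826 × 1730 × 0.004060 = 40.92 m³/day.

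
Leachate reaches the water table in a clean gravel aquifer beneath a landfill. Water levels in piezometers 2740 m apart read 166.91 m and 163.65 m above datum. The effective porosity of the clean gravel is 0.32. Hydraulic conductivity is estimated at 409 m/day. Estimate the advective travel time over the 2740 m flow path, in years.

Hydraulic gradient i = (166.91 − 163.65) / 2740 = 3.26 / 2740 = 0.001190.
Darcy flux q = K · i = 409.0 × 0.001190 = 0.4866 m/day.
Seepage velocity v = q / n_e = 0.4866 / 0.32 = 1.521 m/day.
Travel time t = L / v = 2740 / 1.521 = 1802 days = 4.933 years.

4.93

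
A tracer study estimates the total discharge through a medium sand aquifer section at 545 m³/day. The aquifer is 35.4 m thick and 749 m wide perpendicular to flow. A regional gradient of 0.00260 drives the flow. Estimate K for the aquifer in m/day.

7.91

Cross-sectional area A = 749 × 35.4 = 26515 m².
Hydraulic gradient i = 0.00260.
From Q = K·A·i, K = Q / (A·i) = 545 / (26515 × 0.002600) = 7.906 m/day.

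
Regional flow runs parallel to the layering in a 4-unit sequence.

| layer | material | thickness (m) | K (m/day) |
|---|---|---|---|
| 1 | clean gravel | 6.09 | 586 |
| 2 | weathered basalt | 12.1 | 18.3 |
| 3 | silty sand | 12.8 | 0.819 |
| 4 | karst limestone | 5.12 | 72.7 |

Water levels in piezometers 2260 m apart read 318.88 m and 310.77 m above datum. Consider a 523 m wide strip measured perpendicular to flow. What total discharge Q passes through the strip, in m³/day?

7830

Flow is parallel to layering, so each bed carries its own Darcy discharge and the transmissivities add.
Σ(K_i·b_i) = 586×6.09 + 18.3×12.1 + 0.819×12.8 + 72.7×5.12 = 4173 m²/day.
Hydraulic gradient i = (318.88 − 310.77) / 2260 = 8.11 / 2260 = 0.003588.
Q = Σ(K_i·b_i) · W · i = 4173 × 523 × 0.003588 = 7832 m³/day.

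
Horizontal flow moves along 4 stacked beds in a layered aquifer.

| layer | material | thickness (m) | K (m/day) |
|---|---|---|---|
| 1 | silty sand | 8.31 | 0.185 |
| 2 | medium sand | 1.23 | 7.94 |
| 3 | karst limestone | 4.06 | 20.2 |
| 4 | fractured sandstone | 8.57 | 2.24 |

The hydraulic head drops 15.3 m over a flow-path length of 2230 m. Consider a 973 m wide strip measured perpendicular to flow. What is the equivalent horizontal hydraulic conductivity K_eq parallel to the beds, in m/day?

Flow is parallel to layering, so each bed carries its own Darcy discharge and the transmissivities add.
Σ(K_i·b_i) = 0.185×8.31 + 7.94×1.23 + 20.2×4.06 + 2.24×8.57 = 112.5 m²/day.
Total thickness b = 22.17 m, so K_eq = Σ(K_i·b_i)/b = 5.075 m/day.

5.07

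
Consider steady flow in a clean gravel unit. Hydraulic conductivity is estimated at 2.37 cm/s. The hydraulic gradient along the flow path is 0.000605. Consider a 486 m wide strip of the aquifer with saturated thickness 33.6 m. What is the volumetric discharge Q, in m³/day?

20200

Convert K: 2.37 cm/s × 864 = 2048 m/day.
Cross-sectional area A = 486 × 33.6 = 16330 m².
Hydraulic gradient i = 0.000605.
Darcy's law: Q = K · A · i = 2048 × 16330 × 0.0006050 = 20230 m³/day.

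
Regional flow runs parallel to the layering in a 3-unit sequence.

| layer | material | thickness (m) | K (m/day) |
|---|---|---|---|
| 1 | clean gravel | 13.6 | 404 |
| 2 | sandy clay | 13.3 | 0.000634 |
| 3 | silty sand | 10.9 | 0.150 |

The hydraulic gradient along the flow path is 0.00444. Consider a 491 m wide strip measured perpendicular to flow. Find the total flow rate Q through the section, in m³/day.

12000

Flow is parallel to layering, so each bed carries its own Darcy discharge and the transmissivities add.
Σ(K_i·b_i) = 404×13.6 + 0.000634×13.3 + 0.150×10.9 = 5496 m²/day.
Hydraulic gradient i = 0.00444.
Q = Σ(K_i·b_i) · W · i = 5496 × 491 × 0.004440 = 11982 m³/day.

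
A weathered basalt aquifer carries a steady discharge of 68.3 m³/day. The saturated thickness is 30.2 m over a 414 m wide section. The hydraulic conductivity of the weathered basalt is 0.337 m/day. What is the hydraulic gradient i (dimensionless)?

Cross-sectional area A = 414 × 30.2 = 12503 m².
From Q = K·A·i, i = Q / (K·A) = 68.3 / (0.3370 × 12503) = 0.01621.

0.0162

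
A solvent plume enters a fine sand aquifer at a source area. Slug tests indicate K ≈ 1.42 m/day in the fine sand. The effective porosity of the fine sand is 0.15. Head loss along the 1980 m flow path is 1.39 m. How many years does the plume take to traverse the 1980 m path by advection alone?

Hydraulic gradient i = Δh / L = 1.39 / 1980 = 0.0007020.
Darcy flux q = K · i = 1.420 × 0.0007020 = 0.0009969 m/day.
Seepage velocity v = q / n_e = 0.0009969 / 0.15 = 0.006646 m/day.
Travel time t = L / v = 1980 / 0.006646 = 2.979e+05 days = 815.7 years.

816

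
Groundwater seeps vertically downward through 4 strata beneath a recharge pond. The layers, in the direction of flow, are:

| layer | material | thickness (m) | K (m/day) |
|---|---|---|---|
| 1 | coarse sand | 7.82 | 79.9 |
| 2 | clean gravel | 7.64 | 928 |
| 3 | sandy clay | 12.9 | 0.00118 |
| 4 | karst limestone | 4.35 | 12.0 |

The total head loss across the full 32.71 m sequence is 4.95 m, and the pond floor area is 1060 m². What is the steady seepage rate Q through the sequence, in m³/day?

0.480

Flow is perpendicular to layering, so the layers act in series and the equivalent K is the thickness-weighted harmonic mean.
Total thickness L = 7.82 + 7.64 + 12.9 + 4.35 = 32.71 m.
Σ(b_i/K_i) = 7.82/79.9 + 7.64/928 + 12.9/0.00118 + 4.35/12.0 = 10933 d.
K_eq = L / Σ(b_i/K_i) = 32.71 / 10933 = 0.002992 m/day.
Q = K_eq · A · (Δh/L) = 0.002992 × 1060 × (4.95/32.71) = 0.4799 m³/day.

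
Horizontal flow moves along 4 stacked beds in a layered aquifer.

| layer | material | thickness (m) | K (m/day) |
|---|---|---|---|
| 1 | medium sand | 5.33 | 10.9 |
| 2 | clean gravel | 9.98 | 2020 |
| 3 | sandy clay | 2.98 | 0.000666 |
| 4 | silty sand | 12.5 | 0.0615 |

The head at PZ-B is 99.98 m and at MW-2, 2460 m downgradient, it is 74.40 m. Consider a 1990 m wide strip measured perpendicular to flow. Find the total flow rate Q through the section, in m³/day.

Flow is parallel to layering, so each bed carries its own Darcy discharge and the transmissivities add.
Σ(K_i·b_i) = 10.9×5.33 + 2020×9.98 + 0.000666×2.98 + 0.0615×12.5 = 20218 m²/day.
Hydraulic gradient i = (99.98 − 74.40) / 2460 = 25.58 / 2460 = 0.01040.
Q = Σ(K_i·b_i) · W · i = 20218 × 1990 × 0.01040 = 4.184e+05 m³/day.

418000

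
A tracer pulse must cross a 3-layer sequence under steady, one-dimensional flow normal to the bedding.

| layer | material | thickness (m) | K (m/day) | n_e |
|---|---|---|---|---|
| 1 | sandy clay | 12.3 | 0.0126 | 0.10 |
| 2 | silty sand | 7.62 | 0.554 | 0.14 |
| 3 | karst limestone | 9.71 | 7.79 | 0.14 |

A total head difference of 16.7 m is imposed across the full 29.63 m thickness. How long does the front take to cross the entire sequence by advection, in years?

With flow normal to the layers, continuity requires the same specific discharge q through every layer.
Σ(b_i/K_i) = 12.3/0.0126 + 7.62/0.554 + 9.71/7.79 = 991.2 d.
q = Δh / Σ(b_i/K_i) = 16.7 / 991.2 = 0.01685 m/day.
In each layer the seepage velocity is v_i = q/n_i, so the layer transit time is t_i = b_i·n_i / q:
  layer 1 (sandy clay): t_1 = 12.3 × 0.10 / 0.01685 = 73.00 d
  layer 2 (silty sand): t_2 = 7.62 × 0.14 / 0.01685 = 63.32 d
  layer 3 (karst limestone): t_3 = 9.71 × 0.14 / 0.01685 = 80.68 d
Total t = Σ t_i = 217.0 days = 0.5941 years.

0.594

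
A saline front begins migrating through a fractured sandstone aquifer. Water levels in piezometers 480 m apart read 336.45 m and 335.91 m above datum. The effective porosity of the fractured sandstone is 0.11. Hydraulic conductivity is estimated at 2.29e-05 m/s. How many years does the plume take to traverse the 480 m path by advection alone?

64.9

Convert K: 2.29e-05 m/s × 86400 = 1.979 m/day.
Hydraulic gradient i = (336.45 − 335.91) / 480 = 0.54 / 480 = 0.001125.
Darcy flux q = K · i = 1.979 × 0.001125 = 0.002226 m/day.
Seepage velocity v = q / n_e = 0.002226 / 0.11 = 0.02024 m/day.
Travel time t = L / v = 480 / 0.02024 = 23721 days = 64.94 years.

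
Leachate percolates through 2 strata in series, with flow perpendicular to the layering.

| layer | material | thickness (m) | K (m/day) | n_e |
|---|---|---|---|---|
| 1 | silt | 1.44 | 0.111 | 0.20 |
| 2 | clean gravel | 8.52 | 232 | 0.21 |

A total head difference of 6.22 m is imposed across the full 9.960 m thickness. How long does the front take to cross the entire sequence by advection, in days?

With flow normal to the layers, continuity requires the same specific discharge q through every layer.
Σ(b_i/K_i) = 1.44/0.111 + 8.52/232 = 13.01 d.
q = Δh / Σ(b_i/K_i) = 6.22 / 13.01 = 0.4781 m/day.
In each layer the seepage velocity is v_i = q/n_i, so the layer transit time is t_i = b_i·n_i / q:
  layer 1 (silt): t_1 = 1.44 × 0.20 / 0.4781 = 0.6024 d
  layer 2 (clean gravel): t_2 = 8.52 × 0.21 / 0.4781 = 3.742 d
Total t = Σ t_i = 4.345 days.

4.34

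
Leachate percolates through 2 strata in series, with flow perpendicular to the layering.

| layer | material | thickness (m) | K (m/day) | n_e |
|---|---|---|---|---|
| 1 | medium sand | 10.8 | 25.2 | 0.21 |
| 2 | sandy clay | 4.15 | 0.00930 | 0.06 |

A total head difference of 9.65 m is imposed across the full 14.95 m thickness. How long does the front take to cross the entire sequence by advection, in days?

117

With flow normal to the layers, continuity requires the same specific discharge q through every layer.
Σ(b_i/K_i) = 10.8/25.2 + 4.15/0.00930 = 446.7 d.
q = Δh / Σ(b_i/K_i) = 9.65 / 446.7 = 0.02160 m/day.
In each layer the seepage velocity is v_i = q/n_i, so the layer transit time is t_i = b_i·n_i / q:
  layer 1 (medium sand): t_1 = 10.8 × 0.21 / 0.02160 = 105.0 d
  layer 2 (sandy clay): t_2 = 4.15 × 0.06 / 0.02160 = 11.53 d
Total t = Σ t_i = 116.5 days.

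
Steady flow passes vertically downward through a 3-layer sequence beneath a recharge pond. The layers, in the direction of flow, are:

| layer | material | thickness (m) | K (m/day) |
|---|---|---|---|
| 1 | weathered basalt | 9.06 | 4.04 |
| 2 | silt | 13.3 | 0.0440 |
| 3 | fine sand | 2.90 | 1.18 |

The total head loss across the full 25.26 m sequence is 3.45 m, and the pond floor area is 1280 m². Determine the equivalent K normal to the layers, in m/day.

Flow is perpendicular to layering, so the layers act in series and the equivalent K is the thickness-weighted harmonic mean.
Total thickness L = 9.06 + 13.3 + 2.90 = 25.26 m.
Σ(b_i/K_i) = 9.06/4.04 + 13.3/0.0440 + 2.90/1.18 = 307.0 d.
K_eq = L / Σ(b_i/K_i) = 25.26 / 307.0 = 0.08229 m/day.

0.0823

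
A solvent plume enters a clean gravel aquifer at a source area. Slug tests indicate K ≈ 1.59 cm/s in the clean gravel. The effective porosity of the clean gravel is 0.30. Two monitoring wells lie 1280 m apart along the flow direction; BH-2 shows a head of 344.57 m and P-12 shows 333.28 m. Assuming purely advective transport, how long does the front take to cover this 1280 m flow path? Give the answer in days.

Convert K: 1.59 cm/s × 864 = 1374 m/day.
Hydraulic gradient i = (344.57 − 333.28) / 1280 = 11.29 / 1280 = 0.008820.
Darcy flux q = K · i = 1374 × 0.008820 = 12.12 m/day.
Seepage velocity v = q / n_e = 12.12 / 0.30 = 40.39 m/day.
Travel time t = L / v = 1280 / 40.39 = 31.69 days.

31.7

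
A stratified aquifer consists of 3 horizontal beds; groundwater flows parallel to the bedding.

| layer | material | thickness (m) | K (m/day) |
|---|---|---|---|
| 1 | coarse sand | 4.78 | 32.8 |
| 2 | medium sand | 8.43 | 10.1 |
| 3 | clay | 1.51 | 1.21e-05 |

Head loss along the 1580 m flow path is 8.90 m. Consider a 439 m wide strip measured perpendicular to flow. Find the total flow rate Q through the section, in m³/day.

Flow is parallel to layering, so each bed carries its own Darcy discharge and the transmissivities add.
Σ(K_i·b_i) = 32.8×4.78 + 10.1×8.43 + 1.21e-05×1.51 = 241.9 m²/day.
Hydraulic gradient i = Δh / L = 8.90 / 1580 = 0.005633.
Q = Σ(K_i·b_i) · W · i = 241.9 × 439 × 0.005633 = 598.2 m³/day.

598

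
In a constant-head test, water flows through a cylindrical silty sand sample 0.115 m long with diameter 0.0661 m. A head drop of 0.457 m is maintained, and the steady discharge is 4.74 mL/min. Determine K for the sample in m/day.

0.501

Cross-sectional area A = π·(d/2)² = π × (0.0661/2)² = 0.003432 m².
Convert discharge: 4.74 mL/min = 7.900e-08 m³/s.
Darcy's law rearranged: K = Q·L / (A·Δh) = 7.900e-08 × 0.115 / (0.003432 × 0.457) = 5.793e-06 m/s = 0.5005 m/day.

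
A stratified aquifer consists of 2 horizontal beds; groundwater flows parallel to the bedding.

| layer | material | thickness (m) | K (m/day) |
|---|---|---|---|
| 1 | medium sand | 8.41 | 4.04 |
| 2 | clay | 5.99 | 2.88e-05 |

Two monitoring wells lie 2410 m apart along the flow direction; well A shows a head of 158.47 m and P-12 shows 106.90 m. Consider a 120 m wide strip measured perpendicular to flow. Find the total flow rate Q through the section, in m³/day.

Flow is parallel to layering, so each bed carries its own Darcy discharge and the transmissivities add.
Σ(K_i·b_i) = 4.04×8.41 + 2.88e-05×5.99 = 33.98 m²/day.
Hydraulic gradient i = (158.47 − 106.90) / 2410 = 51.57 / 2410 = 0.02140.
Q = Σ(K_i·b_i) · W · i = 33.98 × 120 × 0.02140 = 87.25 m³/day.

87.2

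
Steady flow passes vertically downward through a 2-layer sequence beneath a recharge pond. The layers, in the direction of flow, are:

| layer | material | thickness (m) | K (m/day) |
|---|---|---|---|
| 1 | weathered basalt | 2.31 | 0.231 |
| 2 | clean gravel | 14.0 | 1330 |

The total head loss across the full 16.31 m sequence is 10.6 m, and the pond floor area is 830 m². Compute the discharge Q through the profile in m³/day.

Flow is perpendicular to layering, so the layers act in series and the equivalent K is the thickness-weighted harmonic mean.
Total thickness L = 2.31 + 14.0 = 16.31 m.
Σ(b_i/K_i) = 2.31/0.231 + 14.0/1330 = 10.01 d.
K_eq = L / Σ(b_i/K_i) = 16.31 / 10.01 = 1.629 m/day.
Q = K_eq · A · (Δh/L) = 1.629 × 830 × (10.6/16.31) = 878.9 m³/day.

879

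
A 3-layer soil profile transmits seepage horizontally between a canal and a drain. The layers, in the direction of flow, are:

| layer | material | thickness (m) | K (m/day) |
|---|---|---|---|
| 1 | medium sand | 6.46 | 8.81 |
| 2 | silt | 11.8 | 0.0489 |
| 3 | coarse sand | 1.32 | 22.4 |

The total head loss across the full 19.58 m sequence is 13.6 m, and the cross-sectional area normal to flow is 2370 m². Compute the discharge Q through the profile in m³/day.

Flow is perpendicular to layering, so the layers act in series and the equivalent K is the thickness-weighted harmonic mean.
Total thickness L = 6.46 + 11.8 + 1.32 = 19.58 m.
Σ(b_i/K_i) = 6.46/8.81 + 11.8/0.0489 + 1.32/22.4 = 242.1 d.
K_eq = L / Σ(b_i/K_i) = 19.58 / 242.1 = 0.08088 m/day.
Q = K_eq · A · (Δh/L) = 0.08088 × 2370 × (13.6/19.58) = 133.1 m³/day.

133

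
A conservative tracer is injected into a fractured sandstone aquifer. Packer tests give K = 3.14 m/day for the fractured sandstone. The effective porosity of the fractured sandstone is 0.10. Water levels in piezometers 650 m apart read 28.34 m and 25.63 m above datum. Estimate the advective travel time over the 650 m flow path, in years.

13.6

Hydraulic gradient i = (28.34 − 25.63) / 650 = 2.71 / 650 = 0.004169.
Darcy flux q = K · i = 3.140 × 0.004169 = 0.01309 m/day.
Seepage velocity v = q / n_e = 0.01309 / 0.10 = 0.1309 m/day.
Travel time t = L / v = 650 / 0.1309 = 4965 days = 13.59 years.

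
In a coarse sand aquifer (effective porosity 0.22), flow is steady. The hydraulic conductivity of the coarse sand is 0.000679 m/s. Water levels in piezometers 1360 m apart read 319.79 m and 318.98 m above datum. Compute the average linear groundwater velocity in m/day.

0.159

Convert K: 0.000679 m/s × 86400 = 58.67 m/day.
Hydraulic gradient i = (319.79 − 318.98) / 1360 = 0.81 / 1360 = 0.0005956.
Darcy flux q = K · i = 58.67 × 0.0005956 = 0.03494 m/day.
Seepage velocity v = q / n_e = 0.03494 / 0.22 = 0.1588 m/day.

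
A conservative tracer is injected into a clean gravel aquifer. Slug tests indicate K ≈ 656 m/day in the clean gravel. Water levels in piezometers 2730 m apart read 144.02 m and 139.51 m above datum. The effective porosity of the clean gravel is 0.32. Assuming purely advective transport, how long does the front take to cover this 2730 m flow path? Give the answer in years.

Hydraulic gradient i = (144.02 − 139.51) / 2730 = 4.51 / 2730 = 0.001652.
Darcy flux q = K · i = 656.0 × 0.001652 = 1.084 m/day.
Seepage velocity v = q / n_e = 1.084 / 0.32 = 3.387 m/day.
Travel time t = L / v = 2730 / 3.387 = 806.1 days = 2.207 years.

2.21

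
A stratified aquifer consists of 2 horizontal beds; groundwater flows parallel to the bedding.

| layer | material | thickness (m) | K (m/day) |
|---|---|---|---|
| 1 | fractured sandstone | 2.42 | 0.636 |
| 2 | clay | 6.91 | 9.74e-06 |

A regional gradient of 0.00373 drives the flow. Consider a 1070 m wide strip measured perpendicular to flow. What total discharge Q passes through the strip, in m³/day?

Flow is parallel to layering, so each bed carries its own Darcy discharge and the transmissivities add.
Σ(K_i·b_i) = 0.636×2.42 + 9.74e-06×6.91 = 1.539 m²/day.
Hydraulic gradient i = 0.00373.
Q = Σ(K_i·b_i) · W · i = 1.539 × 1070 × 0.003730 = 6.143 m³/day.

6.14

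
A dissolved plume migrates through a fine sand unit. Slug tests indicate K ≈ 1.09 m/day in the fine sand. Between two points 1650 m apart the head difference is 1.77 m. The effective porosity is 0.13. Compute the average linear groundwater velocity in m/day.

0.00899

Hydraulic gradient i = Δh / L = 1.77 / 1650 = 0.001073.
Darcy flux q = K · i = 1.090 × 0.001073 = 0.001169 m/day.
Seepage velocity v = q / n_e = 0.001169 / 0.13 = 0.008994 m/day.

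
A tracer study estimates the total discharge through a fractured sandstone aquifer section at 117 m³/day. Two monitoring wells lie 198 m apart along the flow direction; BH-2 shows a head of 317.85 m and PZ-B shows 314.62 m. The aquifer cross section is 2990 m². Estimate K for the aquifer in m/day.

2.40

Hydraulic gradient i = (317.85 − 314.62) / 198 = 3.23 / 198 = 0.01631.
From Q = K·A·i, K = Q / (A·i) = 117 / (2990 × 0.01631) = 2.399 m/day.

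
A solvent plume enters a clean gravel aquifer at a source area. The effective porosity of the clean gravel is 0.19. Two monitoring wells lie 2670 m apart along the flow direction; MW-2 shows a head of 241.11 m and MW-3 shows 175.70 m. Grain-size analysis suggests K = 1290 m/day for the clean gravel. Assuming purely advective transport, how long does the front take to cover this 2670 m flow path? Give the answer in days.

Hydraulic gradient i = (241.11 − 175.70) / 2670 = 65.41 / 2670 = 0.02450.
Darcy flux q = K · i = 1290 × 0.02450 = 31.60 m/day.
Seepage velocity v = q / n_e = 31.60 / 0.19 = 166.3 m/day.
Travel time t = L / v = 2670 / 166.3 = 16.05 days.

16.1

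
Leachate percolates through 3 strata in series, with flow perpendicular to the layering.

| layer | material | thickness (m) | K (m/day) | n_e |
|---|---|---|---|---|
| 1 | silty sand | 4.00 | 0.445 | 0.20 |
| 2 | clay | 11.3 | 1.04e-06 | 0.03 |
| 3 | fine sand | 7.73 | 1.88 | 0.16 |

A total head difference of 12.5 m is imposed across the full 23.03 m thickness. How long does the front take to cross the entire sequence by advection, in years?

5650

With flow normal to the layers, continuity requires the same specific discharge q through every layer.
Σ(b_i/K_i) = 4.00/0.445 + 11.3/1.04e-06 + 7.73/1.88 = 1.087e+07 d.
q = Δh / Σ(b_i/K_i) = 12.5 / 1.087e+07 = 1.150e-06 m/day.
In each layer the seepage velocity is v_i = q/n_i, so the layer transit time is t_i = b_i·n_i / q:
  layer 1 (silty sand): t_1 = 4.00 × 0.20 / 1.150e-06 = 6.954e+05 d
  layer 2 (clay): t_2 = 11.3 × 0.03 / 1.150e-06 = 2.947e+05 d
  layer 3 (fine sand): t_3 = 7.73 × 0.16 / 1.150e-06 = 1.075e+06 d
Total t = Σ t_i = 2.065e+06 days = 5654 years.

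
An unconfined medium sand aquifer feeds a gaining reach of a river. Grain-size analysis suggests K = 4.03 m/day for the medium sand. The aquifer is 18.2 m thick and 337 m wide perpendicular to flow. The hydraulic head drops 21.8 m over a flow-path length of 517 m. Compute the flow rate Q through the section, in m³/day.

1040

Cross-sectional area A = 337 × 18.2 = 6133 m².
Hydraulic gradient i = Δh / L = 21.8 / 517 = 0.04217.
Darcy's law: Q = K · A · i = 4.030 × 6133 × 0.04217 = 1042 m³/day.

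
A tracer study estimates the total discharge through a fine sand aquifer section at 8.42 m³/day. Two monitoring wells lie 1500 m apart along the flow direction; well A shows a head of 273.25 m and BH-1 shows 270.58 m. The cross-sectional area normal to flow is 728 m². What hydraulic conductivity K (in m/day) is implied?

6.50

Hydraulic gradient i = (273.25 − 270.58) / 1500 = 2.67 / 1500 = 0.001780.
From Q = K·A·i, K = Q / (A·i) = 8.42 / (728.0 × 0.001780) = 6.498 m/day.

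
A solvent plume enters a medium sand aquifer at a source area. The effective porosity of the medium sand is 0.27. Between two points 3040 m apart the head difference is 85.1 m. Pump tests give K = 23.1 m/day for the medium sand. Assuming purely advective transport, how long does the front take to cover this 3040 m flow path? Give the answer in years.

3.48

Hydraulic gradient i = Δh / L = 85.1 / 3040 = 0.02799.
Darcy flux q = K · i = 23.10 × 0.02799 = 0.6466 m/day.
Seepage velocity v = q / n_e = 0.6466 / 0.27 = 2.395 m/day.
Travel time t = L / v = 3040 / 2.395 = 1269 days = 3.475 years.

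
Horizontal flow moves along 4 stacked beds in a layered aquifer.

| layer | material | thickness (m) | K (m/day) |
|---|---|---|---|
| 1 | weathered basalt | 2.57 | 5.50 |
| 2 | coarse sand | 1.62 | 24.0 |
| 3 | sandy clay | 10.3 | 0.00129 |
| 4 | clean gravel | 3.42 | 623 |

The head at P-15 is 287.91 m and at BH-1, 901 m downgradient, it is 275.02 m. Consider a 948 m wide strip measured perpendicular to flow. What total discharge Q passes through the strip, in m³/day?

Flow is parallel to layering, so each bed carries its own Darcy discharge and the transmissivities add.
Σ(K_i·b_i) = 5.50×2.57 + 24.0×1.62 + 0.00129×10.3 + 623×3.42 = 2184 m²/day.
Hydraulic gradient i = (287.91 − 275.02) / 901 = 12.89 / 901 = 0.01431.
Q = Σ(K_i·b_i) · W · i = 2184 × 948 × 0.01431 = 29616 m³/day.

29600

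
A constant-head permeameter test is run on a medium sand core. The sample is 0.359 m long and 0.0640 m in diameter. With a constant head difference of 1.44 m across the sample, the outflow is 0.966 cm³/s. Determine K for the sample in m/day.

Cross-sectional area A = π·(d/2)² = π × (0.0640/2)² = 0.003217 m².
Convert discharge: 0.966 cm³/s = 9.660e-07 m³/s.
Darcy's law rearranged: K = Q·L / (A·Δh) = 9.660e-07 × 0.359 / (0.003217 × 1.44) = 7.486e-05 m/s = 6.468 m/day.

6.47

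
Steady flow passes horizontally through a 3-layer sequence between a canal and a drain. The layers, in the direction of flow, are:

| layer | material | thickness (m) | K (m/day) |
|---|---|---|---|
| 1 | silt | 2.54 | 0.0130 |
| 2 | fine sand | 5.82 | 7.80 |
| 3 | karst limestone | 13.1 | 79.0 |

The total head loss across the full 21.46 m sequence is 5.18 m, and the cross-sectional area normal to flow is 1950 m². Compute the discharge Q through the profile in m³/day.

Flow is perpendicular to layering, so the layers act in series and the equivalent K is the thickness-weighted harmonic mean.
Total thickness L = 2.54 + 5.82 + 13.1 = 21.46 m.
Σ(b_i/K_i) = 2.54/0.0130 + 5.82/7.80 + 13.1/79.0 = 196.3 d.
K_eq = L / Σ(b_i/K_i) = 21.46 / 196.3 = 0.1093 m/day.
Q = K_eq · A · (Δh/L) = 0.1093 × 1950 × (5.18/21.46) = 51.46 m³/day.

51.5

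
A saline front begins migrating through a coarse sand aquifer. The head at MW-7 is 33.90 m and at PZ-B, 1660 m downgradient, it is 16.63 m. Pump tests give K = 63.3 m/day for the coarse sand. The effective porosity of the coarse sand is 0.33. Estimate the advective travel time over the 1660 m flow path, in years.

Hydraulic gradient i = (33.90 − 16.63) / 1660 = 17.27 / 1660 = 0.01040.
Darcy flux q = K · i = 63.30 × 0.01040 = 0.6585 m/day.
Seepage velocity v = q / n_e = 0.6585 / 0.33 = 1.996 m/day.
Travel time t = L / v = 1660 / 1.996 = 831.8 days = 2.277 years.

2.28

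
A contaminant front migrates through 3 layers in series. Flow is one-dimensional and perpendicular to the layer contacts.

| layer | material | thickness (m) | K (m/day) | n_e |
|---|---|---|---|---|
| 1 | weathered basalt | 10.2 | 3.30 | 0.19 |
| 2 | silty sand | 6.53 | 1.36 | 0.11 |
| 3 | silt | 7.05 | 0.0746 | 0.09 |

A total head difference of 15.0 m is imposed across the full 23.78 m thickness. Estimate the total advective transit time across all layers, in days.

With flow normal to the layers, continuity requires the same specific discharge q through every layer.
Σ(b_i/K_i) = 10.2/3.30 + 6.53/1.36 + 7.05/0.0746 = 102.4 d.
q = Δh / Σ(b_i/K_i) = 15.0 / 102.4 = 0.1465 m/day.
In each layer the seepage velocity is v_i = q/n_i, so the layer transit time is t_i = b_i·n_i / q:
  layer 1 (weathered basalt): t_1 = 10.2 × 0.19 / 0.1465 = 13.23 d
  layer 2 (silty sand): t_2 = 6.53 × 0.11 / 0.1465 = 4.903 d
  layer 3 (silt): t_3 = 7.05 × 0.09 / 0.1465 = 4.331 d
Total t = Σ t_i = 22.46 days.

22.5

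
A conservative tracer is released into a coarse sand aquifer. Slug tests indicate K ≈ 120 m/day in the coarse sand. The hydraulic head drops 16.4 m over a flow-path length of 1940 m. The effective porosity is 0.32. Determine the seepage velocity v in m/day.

Hydraulic gradient i = Δh / L = 16.4 / 1940 = 0.008454.
Darcy flux q = K · i = 120.0 × 0.008454 = 1.014 m/day.
Seepage velocity v = q / n_e = 1.014 / 0.32 = 3.170 m/day.

3.17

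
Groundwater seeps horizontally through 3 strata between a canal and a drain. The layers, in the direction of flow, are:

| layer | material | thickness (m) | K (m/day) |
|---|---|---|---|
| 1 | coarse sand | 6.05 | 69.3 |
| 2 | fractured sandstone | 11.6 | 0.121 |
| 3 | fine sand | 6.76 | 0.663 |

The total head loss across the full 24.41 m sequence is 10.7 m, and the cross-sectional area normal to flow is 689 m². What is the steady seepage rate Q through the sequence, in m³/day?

Flow is perpendicular to layering, so the layers act in series and the equivalent K is the thickness-weighted harmonic mean.
Total thickness L = 6.05 + 11.6 + 6.76 = 24.41 m.
Σ(b_i/K_i) = 6.05/69.3 + 11.6/0.121 + 6.76/0.663 = 106.2 d.
K_eq = L / Σ(b_i/K_i) = 24.41 / 106.2 = 0.2300 m/day.
Q = K_eq · A · (Δh/L) = 0.2300 × 689 × (10.7/24.41) = 69.45 m³/day.

69.5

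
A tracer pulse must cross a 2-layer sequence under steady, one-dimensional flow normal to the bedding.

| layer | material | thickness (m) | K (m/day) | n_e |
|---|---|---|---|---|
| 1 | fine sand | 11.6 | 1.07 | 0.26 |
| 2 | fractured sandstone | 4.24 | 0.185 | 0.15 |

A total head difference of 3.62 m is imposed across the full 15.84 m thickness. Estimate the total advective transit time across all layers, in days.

With flow normal to the layers, continuity requires the same specific discharge q through every layer.
Σ(b_i/K_i) = 11.6/1.07 + 4.24/0.185 = 33.76 d.
q = Δh / Σ(b_i/K_i) = 3.62 / 33.76 = 0.1072 m/day.
In each layer the seepage velocity is v_i = q/n_i, so the layer transit time is t_i = b_i·n_i / q:
  layer 1 (fine sand): t_1 = 11.6 × 0.26 / 0.1072 = 28.13 d
  layer 2 (fractured sandstone): t_2 = 4.24 × 0.15 / 0.1072 = 5.931 d
Total t = Σ t_i = 34.06 days.

34.1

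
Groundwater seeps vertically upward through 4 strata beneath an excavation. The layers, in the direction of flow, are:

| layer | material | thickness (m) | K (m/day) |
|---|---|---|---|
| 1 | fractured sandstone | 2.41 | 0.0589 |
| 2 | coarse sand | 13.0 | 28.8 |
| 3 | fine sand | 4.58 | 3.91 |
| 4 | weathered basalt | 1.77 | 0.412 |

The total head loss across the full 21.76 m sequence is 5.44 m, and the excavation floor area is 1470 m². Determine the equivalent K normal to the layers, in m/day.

0.465

Flow is perpendicular to layering, so the layers act in series and the equivalent K is the thickness-weighted harmonic mean.
Total thickness L = 2.41 + 13.0 + 4.58 + 1.77 = 21.76 m.
Σ(b_i/K_i) = 2.41/0.0589 + 13.0/28.8 + 4.58/3.91 + 1.77/0.412 = 46.84 d.
K_eq = L / Σ(b_i/K_i) = 21.76 / 46.84 = 0.4646 m/day.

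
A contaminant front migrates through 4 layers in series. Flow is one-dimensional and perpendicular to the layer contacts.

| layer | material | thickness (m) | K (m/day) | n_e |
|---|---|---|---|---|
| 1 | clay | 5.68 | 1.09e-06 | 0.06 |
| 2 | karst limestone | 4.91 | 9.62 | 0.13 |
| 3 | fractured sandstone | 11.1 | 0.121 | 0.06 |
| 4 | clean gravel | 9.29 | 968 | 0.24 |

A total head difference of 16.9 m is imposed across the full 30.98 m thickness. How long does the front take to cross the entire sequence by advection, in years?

With flow normal to the layers, continuity requires the same specific discharge q through every layer.
Σ(b_i/K_i) = 5.68/1.09e-06 + 4.91/9.62 + 11.1/0.121 + 9.29/968 = 5.211e+06 d.
q = Δh / Σ(b_i/K_i) = 16.9 / 5.211e+06 = 3.243e-06 m/day.
In each layer the seepage velocity is v_i = q/n_i, so the layer transit time is t_i = b_i·n_i / q:
  layer 1 (clay): t_1 = 5.68 × 0.06 / 3.243e-06 = 1.051e+05 d
  layer 2 (karst limestone): t_2 = 4.91 × 0.13 / 3.243e-06 = 1.968e+05 d
  layer 3 (fractured sandstone): t_3 = 11.1 × 0.06 / 3.243e-06 = 2.054e+05 d
  layer 4 (clean gravel): t_4 = 9.29 × 0.24 / 3.243e-06 = 6.875e+05 d
Total t = Σ t_i = 1.195e+06 days = 3271 years.

3270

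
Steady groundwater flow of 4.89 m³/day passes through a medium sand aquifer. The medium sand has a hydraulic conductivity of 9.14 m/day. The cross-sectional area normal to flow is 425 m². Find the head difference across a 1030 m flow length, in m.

From Q = K·A·i, i = Q / (K·A) = 4.89 / (9.140 × 425.0) = 0.001259.
Head loss Δh = i · L = 0.001259 × 1030 = 1.297 m.

1.30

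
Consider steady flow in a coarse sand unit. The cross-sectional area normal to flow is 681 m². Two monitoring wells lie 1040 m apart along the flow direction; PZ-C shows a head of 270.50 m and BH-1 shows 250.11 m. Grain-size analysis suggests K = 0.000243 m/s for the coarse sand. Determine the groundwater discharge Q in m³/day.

Convert K: 0.000243 m/s × 86400 = 21.00 m/day.
Hydraulic gradient i = (270.50 − 250.11) / 1040 = 20.39 / 1040 = 0.01961.
Darcy's law: Q = K · A · i = 21.00 × 681.0 × 0.01961 = 280.3 m³/day.

280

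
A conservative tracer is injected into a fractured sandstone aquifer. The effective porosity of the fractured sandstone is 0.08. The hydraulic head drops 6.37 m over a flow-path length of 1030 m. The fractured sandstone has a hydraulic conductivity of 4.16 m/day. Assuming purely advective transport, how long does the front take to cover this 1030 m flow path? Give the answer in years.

Hydraulic gradient i = Δh / L = 6.37 / 1030 = 0.006184.
Darcy flux q = K · i = 4.160 × 0.006184 = 0.02573 m/day.
Seepage velocity v = q / n_e = 0.02573 / 0.08 = 0.3216 m/day.
Travel time t = L / v = 1030 / 0.3216 = 3203 days = 8.769 years.

8.77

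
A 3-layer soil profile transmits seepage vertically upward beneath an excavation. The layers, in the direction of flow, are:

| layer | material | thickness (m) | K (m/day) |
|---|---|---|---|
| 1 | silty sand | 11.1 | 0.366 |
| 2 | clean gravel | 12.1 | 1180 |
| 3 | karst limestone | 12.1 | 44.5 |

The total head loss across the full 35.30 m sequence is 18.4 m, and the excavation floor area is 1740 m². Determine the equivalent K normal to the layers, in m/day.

Flow is perpendicular to layering, so the layers act in series and the equivalent K is the thickness-weighted harmonic mean.
Total thickness L = 11.1 + 12.1 + 12.1 = 35.30 m.
Σ(b_i/K_i) = 11.1/0.366 + 12.1/1180 + 12.1/44.5 = 30.61 d.
K_eq = L / Σ(b_i/K_i) = 35.30 / 30.61 = 1.153 m/day.

1.15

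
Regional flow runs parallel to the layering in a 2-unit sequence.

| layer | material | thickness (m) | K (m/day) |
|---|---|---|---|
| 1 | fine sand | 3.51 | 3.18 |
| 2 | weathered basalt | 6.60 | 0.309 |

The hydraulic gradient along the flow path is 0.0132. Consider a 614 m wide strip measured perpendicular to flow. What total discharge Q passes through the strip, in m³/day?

Flow is parallel to layering, so each bed carries its own Darcy discharge and the transmissivities add.
Σ(K_i·b_i) = 3.18×3.51 + 0.309×6.60 = 13.20 m²/day.
Hydraulic gradient i = 0.0132.
Q = Σ(K_i·b_i) · W · i = 13.20 × 614 × 0.01320 = 107.0 m³/day.

107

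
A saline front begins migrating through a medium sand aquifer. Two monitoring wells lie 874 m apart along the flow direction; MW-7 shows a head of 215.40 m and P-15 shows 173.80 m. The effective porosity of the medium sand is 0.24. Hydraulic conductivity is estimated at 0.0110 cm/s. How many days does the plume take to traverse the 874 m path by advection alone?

Convert K: 0.0110 cm/s × 864 = 9.504 m/day.
Hydraulic gradient i = (215.40 − 173.80) / 874 = 41.6 / 874 = 0.04760.
Darcy flux q = K · i = 9.504 × 0.04760 = 0.4524 m/day.
Seepage velocity v = q / n_e = 0.4524 / 0.24 = 1.885 m/day.
Travel time t = L / v = 874 / 1.885 = 463.7 days.

464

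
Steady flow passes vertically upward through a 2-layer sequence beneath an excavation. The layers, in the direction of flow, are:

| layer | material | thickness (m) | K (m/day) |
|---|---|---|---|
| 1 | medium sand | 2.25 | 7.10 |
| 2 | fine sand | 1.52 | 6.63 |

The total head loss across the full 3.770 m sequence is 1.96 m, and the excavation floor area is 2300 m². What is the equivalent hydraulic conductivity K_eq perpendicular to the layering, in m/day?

6.90

Flow is perpendicular to layering, so the layers act in series and the equivalent K is the thickness-weighted harmonic mean.
Total thickness L = 2.25 + 1.52 = 3.770 m.
Σ(b_i/K_i) = 2.25/7.10 + 1.52/6.63 = 0.5462 d.
K_eq = L / Σ(b_i/K_i) = 3.770 / 0.5462 = 6.903 m/day.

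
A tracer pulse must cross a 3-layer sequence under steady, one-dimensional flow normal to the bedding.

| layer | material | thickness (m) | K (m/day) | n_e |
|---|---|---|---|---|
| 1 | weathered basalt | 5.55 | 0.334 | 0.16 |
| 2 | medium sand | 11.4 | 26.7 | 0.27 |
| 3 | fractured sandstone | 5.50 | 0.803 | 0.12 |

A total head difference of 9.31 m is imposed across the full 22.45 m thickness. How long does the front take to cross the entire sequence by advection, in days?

11.9

With flow normal to the layers, continuity requires the same specific discharge q through every layer.
Σ(b_i/K_i) = 5.55/0.334 + 11.4/26.7 + 5.50/0.803 = 23.89 d.
q = Δh / Σ(b_i/K_i) = 9.31 / 23.89 = 0.3897 m/day.
In each layer the seepage velocity is v_i = q/n_i, so the layer transit time is t_i = b_i·n_i / q:
  layer 1 (weathered basalt): t_1 = 5.55 × 0.16 / 0.3897 = 2.279 d
  layer 2 (medium sand): t_2 = 11.4 × 0.27 / 0.3897 = 7.899 d
  layer 3 (fractured sandstone): t_3 = 5.50 × 0.12 / 0.3897 = 1.694 d
Total t = Σ t_i = 11.87 days.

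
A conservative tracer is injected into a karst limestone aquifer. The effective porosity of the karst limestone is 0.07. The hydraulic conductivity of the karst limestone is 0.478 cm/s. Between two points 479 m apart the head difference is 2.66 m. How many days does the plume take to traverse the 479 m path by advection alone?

Convert K: 0.478 cm/s × 864 = 413.0 m/day.
Hydraulic gradient i = Δh / L = 2.66 / 479 = 0.005553.
Darcy flux q = K · i = 413.0 × 0.005553 = 2.293 m/day.
Seepage velocity v = q / n_e = 2.293 / 0.07 = 32.76 m/day.
Travel time t = L / v = 479 / 32.76 = 14.62 days.

14.6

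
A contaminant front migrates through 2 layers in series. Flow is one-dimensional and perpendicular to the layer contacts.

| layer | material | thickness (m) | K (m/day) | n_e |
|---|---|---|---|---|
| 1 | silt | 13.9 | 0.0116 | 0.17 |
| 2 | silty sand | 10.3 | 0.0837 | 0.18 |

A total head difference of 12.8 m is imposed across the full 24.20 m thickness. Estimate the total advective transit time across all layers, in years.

With flow normal to the layers, continuity requires the same specific discharge q through every layer.
Σ(b_i/K_i) = 13.9/0.0116 + 10.3/0.0837 = 1321 d.
q = Δh / Σ(b_i/K_i) = 12.8 / 1321 = 0.009687 m/day.
In each layer the seepage velocity is v_i = q/n_i, so the layer transit time is t_i = b_i·n_i / q:
  layer 1 (silt): t_1 = 13.9 × 0.17 / 0.009687 = 243.9 d
  layer 2 (silty sand): t_2 = 10.3 × 0.18 / 0.009687 = 191.4 d
Total t = Σ t_i = 435.3 days = 1.192 years.

1.19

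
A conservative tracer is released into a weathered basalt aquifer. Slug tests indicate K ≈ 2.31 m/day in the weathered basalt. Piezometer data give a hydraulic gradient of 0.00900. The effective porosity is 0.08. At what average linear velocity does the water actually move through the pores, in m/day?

0.260

Hydraulic gradient i = 0.00900.
Darcy flux q = K · i = 2.310 × 0.009000 = 0.02079 m/day.
Seepage velocity v = q / n_e = 0.02079 / 0.08 = 0.2599 m/day.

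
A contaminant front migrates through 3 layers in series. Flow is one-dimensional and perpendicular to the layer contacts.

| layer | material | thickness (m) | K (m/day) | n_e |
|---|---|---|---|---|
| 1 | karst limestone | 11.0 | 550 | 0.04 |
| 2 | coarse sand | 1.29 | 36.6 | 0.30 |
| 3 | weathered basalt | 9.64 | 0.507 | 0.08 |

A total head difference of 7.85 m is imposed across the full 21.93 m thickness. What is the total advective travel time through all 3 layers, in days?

3.88

With flow normal to the layers, continuity requires the same specific discharge q through every layer.
Σ(b_i/K_i) = 11.0/550 + 1.29/36.6 + 9.64/0.507 = 19.07 d.
q = Δh / Σ(b_i/K_i) = 7.85 / 19.07 = 0.4117 m/day.
In each layer the seepage velocity is v_i = q/n_i, so the layer transit time is t_i = b_i·n_i / q:
  layer 1 (karst limestone): t_1 = 11.0 × 0.04 / 0.4117 = 1.069 d
  layer 2 (coarse sand): t_2 = 1.29 × 0.30 / 0.4117 = 0.9401 d
  layer 3 (weathered basalt): t_3 = 9.64 × 0.08 / 0.4117 = 1.873 d
Total t = Σ t_i = 3.882 days.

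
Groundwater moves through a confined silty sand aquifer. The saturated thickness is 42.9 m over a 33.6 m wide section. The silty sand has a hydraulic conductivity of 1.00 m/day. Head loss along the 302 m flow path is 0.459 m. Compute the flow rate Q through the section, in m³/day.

Cross-sectional area A = 33.6 × 42.9 = 1441 m².
Hydraulic gradient i = Δh / L = 0.459 / 302 = 0.001520.
Darcy's law: Q = K · A · i = 1.000 × 1441 × 0.001520 = 2.191 m³/day.

2.19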